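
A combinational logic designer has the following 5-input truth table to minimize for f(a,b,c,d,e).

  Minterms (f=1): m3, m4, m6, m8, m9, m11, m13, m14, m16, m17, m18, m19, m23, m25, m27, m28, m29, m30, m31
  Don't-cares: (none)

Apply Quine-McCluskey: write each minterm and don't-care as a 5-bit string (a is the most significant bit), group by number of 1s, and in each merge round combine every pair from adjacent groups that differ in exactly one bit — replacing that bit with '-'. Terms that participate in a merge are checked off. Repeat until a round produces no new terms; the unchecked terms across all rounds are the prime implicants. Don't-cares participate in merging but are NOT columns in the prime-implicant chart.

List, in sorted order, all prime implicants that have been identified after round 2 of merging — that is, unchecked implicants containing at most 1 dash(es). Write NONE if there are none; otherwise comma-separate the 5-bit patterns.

[col 0] 00011*, 00100*, 00110*, 01000*, 01001*, 01011*, 01101*, 01110*, 10000*, 10001*, 10010*, 10011*, 10111*, 11001*, 11011*, 11100*, 11101*, 11110*, 11111*
[col 1] -0011*, -1001*, -1011*, -1101*, -1110, 0-011*, 0-110, 001-0, 01-01*, 010-1*, 0100-, 1-001*, 1-011*, 1-111*, 10-11*, 100-0*, 100-1*, 1000-*, 1001-*, 11-01*, 11-11*, 110-1*, 111-0*, 111-1*, 1110-*, 1111-*
[col 2] --011, -1-01, -10-1, 1--11, 1-0-1, 100--, 11--1, 111--
Prime implicants: --011, -1-01, -10-1, -1110, 0-110, 001-0, 0100-, 1--11, 1-0-1, 100--, 11--1, 111--

-1110, 0-110, 001-0, 0100-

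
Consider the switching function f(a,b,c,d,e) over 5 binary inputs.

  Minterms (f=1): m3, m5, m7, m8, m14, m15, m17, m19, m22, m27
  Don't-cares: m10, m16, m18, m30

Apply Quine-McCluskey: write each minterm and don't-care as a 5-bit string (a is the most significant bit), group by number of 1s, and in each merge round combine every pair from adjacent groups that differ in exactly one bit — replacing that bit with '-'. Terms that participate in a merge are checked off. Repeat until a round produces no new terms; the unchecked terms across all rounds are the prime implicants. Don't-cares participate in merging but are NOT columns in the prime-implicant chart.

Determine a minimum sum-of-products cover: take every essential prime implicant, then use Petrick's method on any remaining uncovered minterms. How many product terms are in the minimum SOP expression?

7

[col 0] 00011*, 00101*, 00111*, 01000*, 01010*, 01110*, 01111*, 10000*, 10001*, 10010*, 10011*, 10110*, 11011*, 11110*
[col 1] -0011, -1110, 0-111, 00-11, 001-1, 01-10, 010-0, 0111-, 1-011, 1-110, 10-10, 100-0*, 100-1*, 1000-*, 1001-*
[col 2] 100--
Prime implicants: -0011, -1110, 0-111, 00-11, 001-1, 01-10, 010-0, 0111-, 1-011, 1-110, 10-10, 100--
PI chart (minterm → PIs covering it):
  3 | -0011,00-11
  5 | 001-1  (sole → essential)
  7 | 0-111,00-11,001-1
  8 | 010-0  (sole → essential)
  14 | -1110,01-10,0111-
  15 | 0-111,0111-
  17 | 100--  (sole → essential)
  19 | -0011,1-011,100--
  22 | 1-110,10-10
  27 | 1-011  (sole → essential)
Essential prime implicants: 001-1, 010-0, 1-011, 100--
Petrick residual → -0011, 0111-, 1-110
Minimum SOP uses 7 PIs: b'c'de + a'b'ce + a'bc'e' + a'bcd + ac'de + acde' + ab'c'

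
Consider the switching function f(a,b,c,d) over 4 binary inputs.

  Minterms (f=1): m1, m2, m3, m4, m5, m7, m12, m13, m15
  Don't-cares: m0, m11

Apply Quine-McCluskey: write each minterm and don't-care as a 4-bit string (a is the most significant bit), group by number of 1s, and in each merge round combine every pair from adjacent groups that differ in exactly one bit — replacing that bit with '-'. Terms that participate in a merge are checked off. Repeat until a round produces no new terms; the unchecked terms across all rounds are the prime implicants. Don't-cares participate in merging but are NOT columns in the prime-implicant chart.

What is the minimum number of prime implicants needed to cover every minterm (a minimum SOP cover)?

3

[col 0] 0000*, 0001*, 0010*, 0011*, 0100*, 0101*, 0111*, 1011*, 1100*, 1101*, 1111*
[col 1] -011*, -100*, -101*, -111*, 0-00*, 0-01*, 0-11*, 00-0*, 00-1*, 000-*, 001-*, 01-1*, 010-*, 1-11*, 11-1*, 110-*
[col 2] --11, -1-1, -10-, 0--1, 0-0-, 00--
Prime implicants: --11, -1-1, -10-, 0--1, 0-0-, 00--
PI chart (minterm → PIs covering it):
  1 | 0--1,0-0-,00--
  2 | 00--  (sole → essential)
  3 | --11,0--1,00--
  4 | -10-,0-0-
  5 | -1-1,-10-,0--1,0-0-
  7 | --11,-1-1,0--1
  12 | -10-  (sole → essential)
  13 | -1-1,-10-
  15 | --11,-1-1
Essential prime implicants: -10-, 00--
Petrick residual → --11
Minimum SOP uses 3 PIs: cd + bc' + a'b'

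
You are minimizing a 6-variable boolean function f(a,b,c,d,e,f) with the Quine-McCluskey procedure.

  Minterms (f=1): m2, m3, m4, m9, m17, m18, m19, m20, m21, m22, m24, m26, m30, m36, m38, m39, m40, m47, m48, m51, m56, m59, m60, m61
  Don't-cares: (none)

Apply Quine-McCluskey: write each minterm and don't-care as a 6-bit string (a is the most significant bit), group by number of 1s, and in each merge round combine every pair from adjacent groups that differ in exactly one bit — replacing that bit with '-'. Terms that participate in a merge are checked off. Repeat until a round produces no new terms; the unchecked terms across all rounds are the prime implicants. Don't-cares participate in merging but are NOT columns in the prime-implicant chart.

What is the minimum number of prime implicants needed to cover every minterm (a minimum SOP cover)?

12

size-2^0 implicants → 000010(✓)  000011(✓)  000100(✓)  001001  010001(✓)  010010(✓)  010011(✓)  010100(✓)  010101(✓)  010110(✓)  011000(✓)  011010(✓)  011110(✓)  100100(✓)  100110(✓)  100111(✓)  101000(✓)  101111(✓)  110000(✓)  110011(✓)  111000(✓)  111011(✓)  111100(✓)  111101(✓)
size-2^1 implicants → -00100  -10011  -11000  0-0010(✓)  0-0011(✓)  0-0100  00001-(✓)  01-010(✓)  01-110(✓)  010-01  010-10(✓)  0100-1  01001-(✓)  0101-0  01010-  011-10(✓)  0110-0  1-1000  10-111  1001-0  10011-  11-000  11-011  111-00  11110-
size-2^2 implicants → 0-001-  01--10
Unchecked terms (primes): -00100, -10011, -11000, 0-001-, 0-0100, 001001, 01--10, 010-01, 0100-1, 0101-0, 01010-, 0110-0, 1-1000, 10-111, 1001-0, 10011-, 11-000, 11-011, 111-00, 11110-
Minterm coverage:
  m2 ⊆ 0-001- [E]
  m3 ⊆ 0-001- [E]
  m4 ⊆ -00100,0-0100
  m9 ⊆ 001001 [E]
  m17 ⊆ 010-01,0100-1
  m18 ⊆ 0-001-,01--10
  m19 ⊆ -10011,0-001-,0100-1
  m20 ⊆ 0-0100,0101-0,01010-
  m21 ⊆ 010-01,01010-
  m22 ⊆ 01--10,0101-0
  m24 ⊆ -11000,0110-0
  m26 ⊆ 01--10,0110-0
  m30 ⊆ 01--10 [E]
  m36 ⊆ -00100,1001-0
  m38 ⊆ 1001-0,10011-
  m39 ⊆ 10-111,10011-
  m40 ⊆ 1-1000 [E]
  m47 ⊆ 10-111 [E]
  m48 ⊆ 11-000 [E]
  m51 ⊆ -10011,11-011
  m56 ⊆ -11000,1-1000,11-000,111-00
  m59 ⊆ 11-011 [E]
  m60 ⊆ 111-00,11110-
  m61 ⊆ 11110- [E]
E = {0-001-, 001001, 01--10, 1-1000, 10-111, 11-000, 11-011, 11110-}
Petrick residual → -11000, 0-0100, 010-01, 1001-0
Cover = bcd'e'f' + a'c'd'e + a'c'de'f' + a'b'cd'e'f + a'bef' + a'bc'e'f + acd'e'f' + ab'def + ab'c'df' + abd'e'f' + abd'ef + abcde'  |cover|=12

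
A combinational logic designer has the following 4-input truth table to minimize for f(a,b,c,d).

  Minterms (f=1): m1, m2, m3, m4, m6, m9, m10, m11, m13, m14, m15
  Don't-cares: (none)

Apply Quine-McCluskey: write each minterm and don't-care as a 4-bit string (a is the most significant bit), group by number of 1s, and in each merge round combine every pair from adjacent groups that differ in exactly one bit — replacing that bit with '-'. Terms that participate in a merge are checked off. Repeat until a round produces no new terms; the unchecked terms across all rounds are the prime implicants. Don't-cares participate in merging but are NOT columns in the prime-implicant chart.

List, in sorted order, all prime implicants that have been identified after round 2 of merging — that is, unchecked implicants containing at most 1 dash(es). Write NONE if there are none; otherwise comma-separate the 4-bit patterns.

Round 0: 0001✓ 0010✓ 0011✓ 0100✓ 0110✓ 1001✓ 1010✓ 1011✓ 1101✓ 1110✓ 1111✓
Round 1: -001✓ -010✓ -011✓ -110✓ 0-10✓ 00-1✓ 001-✓ 01-0 1-01✓ 1-10✓ 1-11✓ 10-1✓ 101-✓ 11-1✓ 111-✓
Round 2: --10 -0-1 -01- 1--1 1-1-
PIs = {--10, -0-1, -01-, 01-0, 1--1, 1-1-}

01-0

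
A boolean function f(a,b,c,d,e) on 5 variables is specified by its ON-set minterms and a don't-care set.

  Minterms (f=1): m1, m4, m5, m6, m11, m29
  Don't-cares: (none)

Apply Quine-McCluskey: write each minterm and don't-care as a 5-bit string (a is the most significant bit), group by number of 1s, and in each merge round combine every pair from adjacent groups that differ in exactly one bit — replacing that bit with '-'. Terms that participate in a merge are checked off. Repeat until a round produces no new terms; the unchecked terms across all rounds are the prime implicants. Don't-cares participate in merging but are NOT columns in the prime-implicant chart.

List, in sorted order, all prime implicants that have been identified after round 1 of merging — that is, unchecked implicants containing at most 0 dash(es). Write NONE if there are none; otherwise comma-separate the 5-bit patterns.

01011, 11101

Round 0: 00001✓ 00100✓ 00101✓ 00110✓ 01011 11101
Round 1: 00-01 001-0 0010-
PIs = {00-01, 001-0, 0010-, 01011, 11101}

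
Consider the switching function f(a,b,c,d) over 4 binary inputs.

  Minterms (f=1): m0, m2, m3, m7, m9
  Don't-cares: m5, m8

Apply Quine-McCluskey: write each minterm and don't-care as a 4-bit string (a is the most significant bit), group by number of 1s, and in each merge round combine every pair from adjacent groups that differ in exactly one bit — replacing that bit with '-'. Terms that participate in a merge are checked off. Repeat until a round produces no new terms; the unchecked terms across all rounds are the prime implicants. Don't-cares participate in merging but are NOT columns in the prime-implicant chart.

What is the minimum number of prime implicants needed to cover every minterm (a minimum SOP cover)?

3

[col 0] 0000*, 0010*, 0011*, 0101*, 0111*, 1000*, 1001*
[col 1] -000, 0-11, 00-0, 001-, 01-1, 100-
Prime implicants: -000, 0-11, 00-0, 001-, 01-1, 100-
PI chart (minterm → PIs covering it):
  0 | -000,00-0
  2 | 00-0,001-
  3 | 0-11,001-
  7 | 0-11,01-1
  9 | 100-  (sole → essential)
Essential prime implicants: 100-
Petrick residual → 0-11, 00-0
Minimum SOP uses 3 PIs: a'cd + a'b'd' + ab'c'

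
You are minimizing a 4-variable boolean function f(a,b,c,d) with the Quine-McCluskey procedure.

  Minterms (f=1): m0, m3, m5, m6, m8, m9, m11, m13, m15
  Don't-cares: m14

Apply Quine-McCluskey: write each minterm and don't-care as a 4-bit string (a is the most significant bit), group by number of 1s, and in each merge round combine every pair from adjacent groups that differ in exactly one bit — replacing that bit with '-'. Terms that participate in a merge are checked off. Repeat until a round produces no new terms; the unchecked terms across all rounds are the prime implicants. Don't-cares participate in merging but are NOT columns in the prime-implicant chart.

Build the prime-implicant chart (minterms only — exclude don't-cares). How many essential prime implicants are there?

Round 0: 0000✓ 0011✓ 0101✓ 0110✓ 1000✓ 1001✓ 1011✓ 1101✓ 1110✓ 1111✓
Round 1: -000 -011 -101 -110 1-01✓ 1-11✓ 10-1✓ 100- 11-1✓ 111-
Round 2: 1--1
PIs = {-000, -011, -101, -110, 1--1, 100-, 111-}
Coverage chart:
  m0: -000 ←essential
  m3: -011 ←essential
  m5: -101 ←essential
  m6: -110 ←essential
  m8: -000,100-
  m9: 1--1,100-
  m11: -011,1--1
  m13: -101,1--1
  m15: 1--1,111-
Essential: -000, -011, -101, -110

4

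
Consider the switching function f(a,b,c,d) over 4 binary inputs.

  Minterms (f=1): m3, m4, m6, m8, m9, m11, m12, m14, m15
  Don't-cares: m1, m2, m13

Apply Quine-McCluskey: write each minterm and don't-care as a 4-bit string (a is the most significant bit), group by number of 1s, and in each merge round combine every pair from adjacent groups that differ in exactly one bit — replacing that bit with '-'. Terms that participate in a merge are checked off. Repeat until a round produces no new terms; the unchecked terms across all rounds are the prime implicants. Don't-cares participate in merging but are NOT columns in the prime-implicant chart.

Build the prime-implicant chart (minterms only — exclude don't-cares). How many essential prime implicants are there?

2

Round 0: 0001✓ 0010✓ 0011✓ 0100✓ 0110✓ 1000✓ 1001✓ 1011✓ 1100✓ 1101✓ 1110✓ 1111✓
Round 1: -001✓ -011✓ -100✓ -110✓ 0-10 00-1✓ 001- 01-0✓ 1-00✓ 1-01✓ 1-11✓ 10-1✓ 100-✓ 11-0✓ 11-1✓ 110-✓ 111-✓
Round 2: -0-1 -1-0 1--1 1-0- 11--
PIs = {-0-1, -1-0, 0-10, 001-, 1--1, 1-0-, 11--}
Coverage chart:
  m3: -0-1,001-
  m4: -1-0 ←essential
  m6: -1-0,0-10
  m8: 1-0- ←essential
  m9: -0-1,1--1,1-0-
  m11: -0-1,1--1
  m12: -1-0,1-0-,11--
  m14: -1-0,11--
  m15: 1--1,11--
Essential: -1-0, 1-0-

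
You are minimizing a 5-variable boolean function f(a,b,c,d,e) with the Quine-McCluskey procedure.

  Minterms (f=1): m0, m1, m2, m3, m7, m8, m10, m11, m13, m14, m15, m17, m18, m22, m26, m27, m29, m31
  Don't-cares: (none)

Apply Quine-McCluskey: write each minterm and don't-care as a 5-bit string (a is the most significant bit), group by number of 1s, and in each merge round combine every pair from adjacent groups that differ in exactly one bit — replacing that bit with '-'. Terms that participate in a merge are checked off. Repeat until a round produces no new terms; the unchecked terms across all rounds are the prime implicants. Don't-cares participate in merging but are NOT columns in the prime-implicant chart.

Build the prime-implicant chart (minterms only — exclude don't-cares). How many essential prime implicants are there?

6

[col 0] 00000*, 00001*, 00010*, 00011*, 00111*, 01000*, 01010*, 01011*, 01101*, 01110*, 01111*, 10001*, 10010*, 10110*, 11010*, 11011*, 11101*, 11111*
[col 1] -0001, -0010*, -1010*, -1011*, -1101*, -1111*, 0-000*, 0-010*, 0-011*, 0-111*, 00-11*, 000-0*, 000-1*, 0000-*, 0001-*, 01-10*, 01-11*, 010-0*, 0101-*, 011-1*, 0111-*, 1-010*, 10-10, 11-11*, 1101-*, 111-1*
[col 2] --010, -1-11, -101-, -11-1, 0--11, 0-0-0, 0-01-, 000--, 01-1-
Prime implicants: --010, -0001, -1-11, -101-, -11-1, 0--11, 0-0-0, 0-01-, 000--, 01-1-, 10-10
PI chart (minterm → PIs covering it):
  0 | 0-0-0,000--
  1 | -0001,000--
  2 | --010,0-0-0,0-01-,000--
  3 | 0--11,0-01-,000--
  7 | 0--11  (sole → essential)
  8 | 0-0-0  (sole → essential)
  10 | --010,-101-,0-0-0,0-01-,01-1-
  11 | -1-11,-101-,0--11,0-01-,01-1-
  13 | -11-1  (sole → essential)
  14 | 01-1-  (sole → essential)
  15 | -1-11,-11-1,0--11,01-1-
  17 | -0001  (sole → essential)
  18 | --010,10-10
  22 | 10-10  (sole → essential)
  26 | --010,-101-
  27 | -1-11,-101-
  29 | -11-1  (sole → essential)
  31 | -1-11,-11-1
Essential prime implicants: -0001, -11-1, 0--11, 0-0-0, 01-1-, 10-10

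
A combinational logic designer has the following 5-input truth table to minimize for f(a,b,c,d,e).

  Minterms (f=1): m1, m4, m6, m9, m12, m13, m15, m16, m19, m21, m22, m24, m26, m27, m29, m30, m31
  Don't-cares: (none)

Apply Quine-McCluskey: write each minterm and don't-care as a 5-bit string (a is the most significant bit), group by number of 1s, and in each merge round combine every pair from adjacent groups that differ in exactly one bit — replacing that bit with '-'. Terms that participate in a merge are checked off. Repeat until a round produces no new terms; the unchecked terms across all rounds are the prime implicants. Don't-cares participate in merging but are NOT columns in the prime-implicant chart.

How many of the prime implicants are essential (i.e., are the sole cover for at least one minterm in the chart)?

5

[col 0] 00001*, 00100*, 00110*, 01001*, 01100*, 01101*, 01111*, 10000*, 10011*, 10101*, 10110*, 11000*, 11010*, 11011*, 11101*, 11110*, 11111*
[col 1] -0110, -1101*, -1111*, 0-001, 0-100, 001-0, 01-01, 011-1*, 0110-, 1-000, 1-011, 1-101, 1-110, 11-10*, 11-11*, 110-0, 1101-*, 111-1*, 1111-*
[col 2] -11-1, 11-1-
Prime implicants: -0110, -11-1, 0-001, 0-100, 001-0, 01-01, 0110-, 1-000, 1-011, 1-101, 1-110, 11-1-, 110-0
PI chart (minterm → PIs covering it):
  1 | 0-001  (sole → essential)
  4 | 0-100,001-0
  6 | -0110,001-0
  9 | 0-001,01-01
  12 | 0-100,0110-
  13 | -11-1,01-01,0110-
  15 | -11-1  (sole → essential)
  16 | 1-000  (sole → essential)
  19 | 1-011  (sole → essential)
  21 | 1-101  (sole → essential)
  22 | -0110,1-110
  24 | 1-000,110-0
  26 | 11-1-,110-0
  27 | 1-011,11-1-
  29 | -11-1,1-101
  30 | 1-110,11-1-
  31 | -11-1,11-1-
Essential prime implicants: -11-1, 0-001, 1-000, 1-011, 1-101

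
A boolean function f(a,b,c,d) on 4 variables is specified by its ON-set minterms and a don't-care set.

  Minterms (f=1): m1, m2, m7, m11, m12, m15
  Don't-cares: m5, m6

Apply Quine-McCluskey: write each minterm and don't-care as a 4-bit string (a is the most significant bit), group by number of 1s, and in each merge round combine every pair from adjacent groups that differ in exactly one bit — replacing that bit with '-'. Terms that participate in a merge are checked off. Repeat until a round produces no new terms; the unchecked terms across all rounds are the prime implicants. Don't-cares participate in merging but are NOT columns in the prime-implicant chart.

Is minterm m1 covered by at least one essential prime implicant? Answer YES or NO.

YES

size-2^0 implicants → 0001(✓)  0010(✓)  0101(✓)  0110(✓)  0111(✓)  1011(✓)  1100  1111(✓)
size-2^1 implicants → -111  0-01  0-10  01-1  011-  1-11
Unchecked terms (primes): -111, 0-01, 0-10, 01-1, 011-, 1-11, 1100
Minterm coverage:
  m1 ⊆ 0-01 [E]
  m2 ⊆ 0-10 [E]
  m7 ⊆ -111,01-1,011-
  m11 ⊆ 1-11 [E]
  m12 ⊆ 1100 [E]
  m15 ⊆ -111,1-11
E = {0-01, 0-10, 1-11, 1100}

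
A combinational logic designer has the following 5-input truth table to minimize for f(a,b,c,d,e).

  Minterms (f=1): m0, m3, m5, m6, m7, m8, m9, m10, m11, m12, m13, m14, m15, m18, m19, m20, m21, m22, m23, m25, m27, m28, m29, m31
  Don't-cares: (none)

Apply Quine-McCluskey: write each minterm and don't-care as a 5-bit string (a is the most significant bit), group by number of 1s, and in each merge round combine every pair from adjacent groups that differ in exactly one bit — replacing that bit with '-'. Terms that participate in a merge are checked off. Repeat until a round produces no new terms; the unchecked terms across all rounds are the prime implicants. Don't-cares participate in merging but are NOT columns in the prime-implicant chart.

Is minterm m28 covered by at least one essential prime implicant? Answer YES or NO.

NO

[col 0] 00000*, 00011*, 00101*, 00110*, 00111*, 01000*, 01001*, 01010*, 01011*, 01100*, 01101*, 01110*, 01111*, 10010*, 10011*, 10100*, 10101*, 10110*, 10111*, 11001*, 11011*, 11100*, 11101*, 11111*
[col 1] -0011*, -0101*, -0110*, -0111*, -1001*, -1011*, -1100*, -1101*, -1111*, 0-000, 0-011*, 0-101*, 0-110*, 0-111*, 00-11*, 001-1*, 0011-*, 01-00*, 01-01*, 01-10*, 01-11*, 010-0*, 010-1*, 0100-*, 0101-*, 011-0*, 011-1*, 0110-*, 0111-*, 1-011*, 1-100*, 1-101*, 1-111*, 10-10*, 10-11*, 1001-*, 101-0*, 101-1*, 1010-*, 1011-*, 11-01*, 11-11*, 110-1*, 111-1*, 1110-*
[col 2] --011*, --101*, --111*, -0-11*, -01-1*, -011-, -1-01*, -1-11*, -10-1*, -11-1*, -110-, 0--11*, 0-1-1*, 0-11-, 01--0*, 01--1*, 01-0-*, 01-1-*, 010--*, 011--*, 1--11*, 1-1-1*, 1-10-, 10-1-, 101--, 11--1*
[col 3] ---11, --1-1, -1--1, 01---
Prime implicants: ---11, --1-1, -011-, -1--1, -110-, 0-000, 0-11-, 01---, 1-10-, 10-1-, 101--
PI chart (minterm → PIs covering it):
  0 | 0-000  (sole → essential)
  3 | ---11  (sole → essential)
  5 | --1-1  (sole → essential)
  6 | -011-,0-11-
  7 | ---11,--1-1,-011-,0-11-
  8 | 0-000,01---
  9 | -1--1,01---
  10 | 01---  (sole → essential)
  11 | ---11,-1--1,01---
  12 | -110-,01---
  13 | --1-1,-1--1,-110-,01---
  14 | 0-11-,01---
  15 | ---11,--1-1,-1--1,0-11-,01---
  18 | 10-1-  (sole → essential)
  19 | ---11,10-1-
  20 | 1-10-,101--
  21 | --1-1,1-10-,101--
  22 | -011-,10-1-,101--
  23 | ---11,--1-1,-011-,10-1-,101--
  25 | -1--1  (sole → essential)
  27 | ---11,-1--1
  28 | -110-,1-10-
  29 | --1-1,-1--1,-110-,1-10-
  31 | ---11,--1-1,-1--1
Essential prime implicants: ---11, --1-1, -1--1, 0-000, 01---, 10-1-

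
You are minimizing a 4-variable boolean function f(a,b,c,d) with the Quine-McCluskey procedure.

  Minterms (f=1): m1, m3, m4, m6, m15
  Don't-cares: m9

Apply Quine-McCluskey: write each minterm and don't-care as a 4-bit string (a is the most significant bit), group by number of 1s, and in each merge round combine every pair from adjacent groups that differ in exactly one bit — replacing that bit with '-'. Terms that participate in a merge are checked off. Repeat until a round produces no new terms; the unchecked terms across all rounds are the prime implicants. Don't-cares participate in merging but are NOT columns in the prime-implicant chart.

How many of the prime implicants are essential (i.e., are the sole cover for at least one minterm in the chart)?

Round 0: 0001✓ 0011✓ 0100✓ 0110✓ 1001✓ 1111
Round 1: -001 00-1 01-0
PIs = {-001, 00-1, 01-0, 1111}
Coverage chart:
  m1: -001,00-1
  m3: 00-1 ←essential
  m4: 01-0 ←essential
  m6: 01-0 ←essential
  m15: 1111 ←essential
Essential: 00-1, 01-0, 1111

3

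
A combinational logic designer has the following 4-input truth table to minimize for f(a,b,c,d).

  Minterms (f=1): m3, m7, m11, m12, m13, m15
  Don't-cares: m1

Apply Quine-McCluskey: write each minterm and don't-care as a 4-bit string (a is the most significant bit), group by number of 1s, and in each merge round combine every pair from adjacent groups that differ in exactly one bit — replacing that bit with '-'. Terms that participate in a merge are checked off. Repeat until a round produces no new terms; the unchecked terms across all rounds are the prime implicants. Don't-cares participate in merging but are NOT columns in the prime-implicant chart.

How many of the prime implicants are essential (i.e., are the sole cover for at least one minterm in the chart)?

2

size-2^0 implicants → 0001(✓)  0011(✓)  0111(✓)  1011(✓)  1100(✓)  1101(✓)  1111(✓)
size-2^1 implicants → -011(✓)  -111(✓)  0-11(✓)  00-1  1-11(✓)  11-1  110-
size-2^2 implicants → --11
Unchecked terms (primes): --11, 00-1, 11-1, 110-
Minterm coverage:
  m3 ⊆ --11,00-1
  m7 ⊆ --11 [E]
  m11 ⊆ --11 [E]
  m12 ⊆ 110- [E]
  m13 ⊆ 11-1,110-
  m15 ⊆ --11,11-1
E = {--11, 110-}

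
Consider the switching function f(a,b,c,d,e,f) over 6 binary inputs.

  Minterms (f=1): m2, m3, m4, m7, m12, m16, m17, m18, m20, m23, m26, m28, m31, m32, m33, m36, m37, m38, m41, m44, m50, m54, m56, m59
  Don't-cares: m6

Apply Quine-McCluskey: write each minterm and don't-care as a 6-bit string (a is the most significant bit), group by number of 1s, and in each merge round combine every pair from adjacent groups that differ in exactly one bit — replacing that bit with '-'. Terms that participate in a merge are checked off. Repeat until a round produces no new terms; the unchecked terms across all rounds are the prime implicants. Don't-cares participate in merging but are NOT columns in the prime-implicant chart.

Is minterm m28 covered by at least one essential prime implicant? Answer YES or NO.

Round 0: 000010✓ 000011✓ 000100✓ 000110✓ 000111✓ 001100✓ 010000✓ 010001✓ 010010✓ 010100✓ 010111✓ 011010✓ 011100✓ 011111✓ 100000✓ 100001✓ 100100✓ 100101✓ 100110✓ 101001✓ 101100✓ 110010✓ 110110✓ 111000 111011
Round 1: -00100✓ -00110✓ -01100✓ -10010 0-0010 0-0100✓ 0-0111 0-1100✓ 00-100✓ 000-10✓ 000-11✓ 00001-✓ 0001-0✓ 00011-✓ 01-010 01-100✓ 01-111 010-00 0100-0 01000- 1-0110 10-001 10-100✓ 100-00✓ 100-01✓ 10000-✓ 1001-0✓ 10010-✓ 110-10
Round 2: -0-100 -001-0 0--100 000-1- 100-0-
PIs = {-0-100, -001-0, -10010, 0--100, 0-0010, 0-0111, 000-1-, 01-010, 01-111, 010-00, 0100-0, 01000-, 1-0110, 10-001, 100-0-, 110-10, 111000, 111011}
Coverage chart:
  m2: 0-0010,000-1-
  m3: 000-1- ←essential
  m4: -0-100,-001-0,0--100
  m7: 0-0111,000-1-
  m12: -0-100,0--100
  m16: 010-00,0100-0,01000-
  m17: 01000- ←essential
  m18: -10010,0-0010,01-010,0100-0
  m20: 0--100,010-00
  m23: 0-0111,01-111
  m26: 01-010 ←essential
  m28: 0--100 ←essential
  m31: 01-111 ←essential
  m32: 100-0- ←essential
  m33: 10-001,100-0-
  m36: -0-100,-001-0,100-0-
  m37: 100-0- ←essential
  m38: -001-0,1-0110
  m41: 10-001 ←essential
  m44: -0-100 ←essential
  m50: -10010,110-10
  m54: 1-0110,110-10
  m56: 111000 ←essential
  m59: 111011 ←essential
Essential: -0-100, 0--100, 000-1-, 01-010, 01-111, 01000-, 10-001, 100-0-, 111000, 111011

YES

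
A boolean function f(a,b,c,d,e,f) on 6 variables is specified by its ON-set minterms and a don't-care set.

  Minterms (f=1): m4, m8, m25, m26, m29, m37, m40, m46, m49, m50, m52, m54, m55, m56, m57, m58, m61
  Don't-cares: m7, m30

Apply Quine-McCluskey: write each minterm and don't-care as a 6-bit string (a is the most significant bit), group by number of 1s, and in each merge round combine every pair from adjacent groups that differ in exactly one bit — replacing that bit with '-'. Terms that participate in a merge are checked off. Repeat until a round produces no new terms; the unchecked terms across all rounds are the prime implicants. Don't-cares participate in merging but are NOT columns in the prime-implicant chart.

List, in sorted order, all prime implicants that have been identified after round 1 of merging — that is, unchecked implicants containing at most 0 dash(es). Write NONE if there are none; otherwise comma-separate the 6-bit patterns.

000100, 000111, 100101, 101110

Round 0: 000100 000111 001000✓ 011001✓ 011010✓ 011101✓ 011110✓ 100101 101000✓ 101110 110001✓ 110010✓ 110100✓ 110110✓ 110111✓ 111000✓ 111001✓ 111010✓ 111101✓
Round 1: -01000 -11001✓ -11010 -11101✓ 011-01✓ 011-10 1-1000 11-001 11-010 110-10 1101-0 11011- 111-01✓ 1110-0 11100-
Round 2: -11-01
PIs = {-01000, -11-01, -11010, 000100, 000111, 011-10, 1-1000, 100101, 101110, 11-001, 11-010, 110-10, 1101-0, 11011-, 1110-0, 11100-}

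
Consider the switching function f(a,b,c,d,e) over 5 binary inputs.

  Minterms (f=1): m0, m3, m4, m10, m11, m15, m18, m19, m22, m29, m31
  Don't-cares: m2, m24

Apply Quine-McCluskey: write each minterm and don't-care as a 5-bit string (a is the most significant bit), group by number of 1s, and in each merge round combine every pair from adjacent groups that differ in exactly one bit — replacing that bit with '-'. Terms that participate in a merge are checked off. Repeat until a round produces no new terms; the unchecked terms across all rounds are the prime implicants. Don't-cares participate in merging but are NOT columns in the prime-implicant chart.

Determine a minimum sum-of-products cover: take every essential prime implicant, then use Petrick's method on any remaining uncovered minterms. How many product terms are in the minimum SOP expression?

6

size-2^0 implicants → 00000(✓)  00010(✓)  00011(✓)  00100(✓)  01010(✓)  01011(✓)  01111(✓)  10010(✓)  10011(✓)  10110(✓)  11000  11101(✓)  11111(✓)
size-2^1 implicants → -0010(✓)  -0011(✓)  -1111  0-010(✓)  0-011(✓)  00-00  000-0  0001-(✓)  01-11  0101-(✓)  10-10  1001-(✓)  111-1
size-2^2 implicants → -001-  0-01-
Unchecked terms (primes): -001-, -1111, 0-01-, 00-00, 000-0, 01-11, 10-10, 11000, 111-1
Minterm coverage:
  m0 ⊆ 00-00,000-0
  m3 ⊆ -001-,0-01-
  m4 ⊆ 00-00 [E]
  m10 ⊆ 0-01- [E]
  m11 ⊆ 0-01-,01-11
  m15 ⊆ -1111,01-11
  m18 ⊆ -001-,10-10
  m19 ⊆ -001- [E]
  m22 ⊆ 10-10 [E]
  m29 ⊆ 111-1 [E]
  m31 ⊆ -1111,111-1
E = {-001-, 0-01-, 00-00, 10-10, 111-1}
Petrick residual → -1111
Cover = b'c'd + bcde + a'c'd + a'b'd'e' + ab'de' + abce  |cover|=6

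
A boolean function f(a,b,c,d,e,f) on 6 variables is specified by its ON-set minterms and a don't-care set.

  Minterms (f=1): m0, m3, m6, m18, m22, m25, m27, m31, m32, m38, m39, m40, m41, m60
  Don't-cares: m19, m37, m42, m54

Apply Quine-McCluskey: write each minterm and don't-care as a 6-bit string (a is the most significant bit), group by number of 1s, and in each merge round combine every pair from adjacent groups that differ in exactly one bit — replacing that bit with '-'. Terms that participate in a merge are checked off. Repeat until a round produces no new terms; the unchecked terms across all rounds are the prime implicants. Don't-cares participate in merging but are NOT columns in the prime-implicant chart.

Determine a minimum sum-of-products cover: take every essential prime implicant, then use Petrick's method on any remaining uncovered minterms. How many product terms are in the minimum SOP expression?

Round 0: 000000✓ 000011✓ 000110✓ 010010✓ 010011✓ 010110✓ 011001✓ 011011✓ 011111✓ 100000✓ 100101✓ 100110✓ 100111✓ 101000✓ 101001✓ 101010✓ 110110✓ 111100
Round 1: -00000 -00110✓ -10110✓ 0-0011 0-0110✓ 01-011 010-10 01001- 011-11 0110-1 1-0110✓ 10-000 1001-1 10011- 1010-0 10100-
Round 2: --0110
PIs = {--0110, -00000, 0-0011, 01-011, 010-10, 01001-, 011-11, 0110-1, 10-000, 1001-1, 10011-, 1010-0, 10100-, 111100}
Coverage chart:
  m0: -00000 ←essential
  m3: 0-0011 ←essential
  m6: --0110 ←essential
  m18: 010-10,01001-
  m22: --0110,010-10
  m25: 0110-1 ←essential
  m27: 01-011,011-11,0110-1
  m31: 011-11 ←essential
  m32: -00000,10-000
  m38: --0110,10011-
  m39: 1001-1,10011-
  m40: 10-000,1010-0,10100-
  m41: 10100- ←essential
  m60: 111100 ←essential
Essential: --0110, -00000, 0-0011, 011-11, 0110-1, 10100-, 111100
Petrick residual → 010-10, 1001-1
Min cover (9 terms): c'def' + b'c'd'e'f' + a'c'd'ef + a'bc'ef' + a'bcef + a'bcd'f + ab'c'df + ab'cd'e' + abcde'f'

9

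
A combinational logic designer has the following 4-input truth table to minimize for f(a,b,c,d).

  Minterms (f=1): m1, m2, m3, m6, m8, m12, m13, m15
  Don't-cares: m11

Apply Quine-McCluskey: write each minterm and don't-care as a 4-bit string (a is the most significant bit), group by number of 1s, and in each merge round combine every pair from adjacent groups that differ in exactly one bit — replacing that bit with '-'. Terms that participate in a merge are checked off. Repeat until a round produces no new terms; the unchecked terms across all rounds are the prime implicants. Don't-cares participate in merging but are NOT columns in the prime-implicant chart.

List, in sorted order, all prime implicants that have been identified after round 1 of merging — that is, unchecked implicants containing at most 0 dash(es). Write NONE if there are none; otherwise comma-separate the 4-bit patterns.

[col 0] 0001*, 0010*, 0011*, 0110*, 1000*, 1011*, 1100*, 1101*, 1111*
[col 1] -011, 0-10, 00-1, 001-, 1-00, 1-11, 11-1, 110-
Prime implicants: -011, 0-10, 00-1, 001-, 1-00, 1-11, 11-1, 110-

NONE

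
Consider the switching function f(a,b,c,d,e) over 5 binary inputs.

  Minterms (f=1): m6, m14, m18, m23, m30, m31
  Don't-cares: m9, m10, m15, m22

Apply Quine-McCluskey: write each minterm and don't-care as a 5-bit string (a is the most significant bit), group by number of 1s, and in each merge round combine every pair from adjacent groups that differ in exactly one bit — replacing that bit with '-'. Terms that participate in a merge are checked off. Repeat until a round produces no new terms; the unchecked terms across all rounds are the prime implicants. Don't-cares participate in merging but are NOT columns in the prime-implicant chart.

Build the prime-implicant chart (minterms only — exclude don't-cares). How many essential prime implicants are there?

[col 0] 00110*, 01001, 01010*, 01110*, 01111*, 10010*, 10110*, 10111*, 11110*, 11111*
[col 1] -0110*, -1110*, -1111*, 0-110*, 01-10, 0111-*, 1-110*, 1-111*, 10-10, 1011-*, 1111-*
[col 2] --110, -111-, 1-11-
Prime implicants: --110, -111-, 01-10, 01001, 1-11-, 10-10
PI chart (minterm → PIs covering it):
  6 | --110  (sole → essential)
  14 | --110,-111-,01-10
  18 | 10-10  (sole → essential)
  23 | 1-11-  (sole → essential)
  30 | --110,-111-,1-11-
  31 | -111-,1-11-
Essential prime implicants: --110, 1-11-, 10-10

3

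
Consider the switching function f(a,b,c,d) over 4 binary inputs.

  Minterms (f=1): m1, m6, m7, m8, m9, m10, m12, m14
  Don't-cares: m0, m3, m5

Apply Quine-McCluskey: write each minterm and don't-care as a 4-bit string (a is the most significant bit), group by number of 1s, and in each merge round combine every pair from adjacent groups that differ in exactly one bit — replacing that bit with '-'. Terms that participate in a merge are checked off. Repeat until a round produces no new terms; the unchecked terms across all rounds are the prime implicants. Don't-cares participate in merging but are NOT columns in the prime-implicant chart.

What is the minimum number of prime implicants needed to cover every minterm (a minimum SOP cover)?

3

size-2^0 implicants → 0000(✓)  0001(✓)  0011(✓)  0101(✓)  0110(✓)  0111(✓)  1000(✓)  1001(✓)  1010(✓)  1100(✓)  1110(✓)
size-2^1 implicants → -000(✓)  -001(✓)  -110  0-01(✓)  0-11(✓)  00-1(✓)  000-(✓)  01-1(✓)  011-  1-00(✓)  1-10(✓)  10-0(✓)  100-(✓)  11-0(✓)
size-2^2 implicants → -00-  0--1  1--0
Unchecked terms (primes): -00-, -110, 0--1, 011-, 1--0
Minterm coverage:
  m1 ⊆ -00-,0--1
  m6 ⊆ -110,011-
  m7 ⊆ 0--1,011-
  m8 ⊆ -00-,1--0
  m9 ⊆ -00- [E]
  m10 ⊆ 1--0 [E]
  m12 ⊆ 1--0 [E]
  m14 ⊆ -110,1--0
E = {-00-, 1--0}
Petrick residual → 011-
Cover = b'c' + a'bc + ad'  |cover|=3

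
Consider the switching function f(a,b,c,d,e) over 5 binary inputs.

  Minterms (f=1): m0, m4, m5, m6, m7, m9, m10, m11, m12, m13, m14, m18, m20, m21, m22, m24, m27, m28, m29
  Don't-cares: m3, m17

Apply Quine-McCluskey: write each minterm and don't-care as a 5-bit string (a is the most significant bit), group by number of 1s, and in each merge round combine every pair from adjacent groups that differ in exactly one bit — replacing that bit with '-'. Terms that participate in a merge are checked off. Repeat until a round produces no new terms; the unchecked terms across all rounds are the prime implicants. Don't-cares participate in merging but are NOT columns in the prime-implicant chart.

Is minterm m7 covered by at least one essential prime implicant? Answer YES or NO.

NO

[col 0] 00000*, 00011*, 00100*, 00101*, 00110*, 00111*, 01001*, 01010*, 01011*, 01100*, 01101*, 01110*, 10001*, 10010*, 10100*, 10101*, 10110*, 11000*, 11011*, 11100*, 11101*
[col 1] -0100*, -0101*, -0110*, -1011, -1100*, -1101*, 0-011, 0-100*, 0-101*, 0-110*, 00-00, 00-11, 001-0*, 001-1*, 0010-*, 0011-*, 01-01, 01-10, 010-1, 0101-, 011-0*, 0110-*, 1-100*, 1-101*, 10-01, 10-10, 101-0*, 1010-*, 11-00, 1110-*
[col 2] --100*, --101*, -01-0, -010-*, -110-*, 0-1-0, 0-10-*, 001--, 1-10-*
[col 3] --10-
Prime implicants: --10-, -01-0, -1011, 0-011, 0-1-0, 00-00, 00-11, 001--, 01-01, 01-10, 010-1, 0101-, 10-01, 10-10, 11-00
PI chart (minterm → PIs covering it):
  0 | 00-00  (sole → essential)
  4 | --10-,-01-0,0-1-0,00-00,001--
  5 | --10-,001--
  6 | -01-0,0-1-0,001--
  7 | 00-11,001--
  9 | 01-01,010-1
  10 | 01-10,0101-
  11 | -1011,0-011,010-1,0101-
  12 | --10-,0-1-0
  13 | --10-,01-01
  14 | 0-1-0,01-10
  18 | 10-10  (sole → essential)
  20 | --10-,-01-0
  21 | --10-,10-01
  22 | -01-0,10-10
  24 | 11-00  (sole → essential)
  27 | -1011  (sole → essential)
  28 | --10-,11-00
  29 | --10-  (sole → essential)
Essential prime implicants: --10-, -1011, 00-00, 10-10, 11-00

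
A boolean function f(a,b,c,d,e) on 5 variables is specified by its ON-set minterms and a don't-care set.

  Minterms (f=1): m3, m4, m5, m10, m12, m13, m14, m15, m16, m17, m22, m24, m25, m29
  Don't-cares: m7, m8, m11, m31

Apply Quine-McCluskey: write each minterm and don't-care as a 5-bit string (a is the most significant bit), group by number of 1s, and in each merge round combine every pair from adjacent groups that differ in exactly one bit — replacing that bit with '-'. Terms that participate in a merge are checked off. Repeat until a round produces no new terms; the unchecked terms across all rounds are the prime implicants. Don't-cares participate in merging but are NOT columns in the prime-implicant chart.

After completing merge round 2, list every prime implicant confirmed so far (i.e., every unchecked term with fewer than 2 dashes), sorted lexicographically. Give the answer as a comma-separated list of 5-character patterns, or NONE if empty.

size-2^0 implicants → 00011(✓)  00100(✓)  00101(✓)  00111(✓)  01000(✓)  01010(✓)  01011(✓)  01100(✓)  01101(✓)  01110(✓)  01111(✓)  10000(✓)  10001(✓)  10110  11000(✓)  11001(✓)  11101(✓)  11111(✓)
size-2^1 implicants → -1000  -1101(✓)  -1111(✓)  0-011(✓)  0-100(✓)  0-101(✓)  0-111(✓)  00-11(✓)  001-1(✓)  0010-(✓)  01-00(✓)  01-10(✓)  01-11(✓)  010-0(✓)  0101-(✓)  011-0(✓)  011-1(✓)  0110-(✓)  0111-(✓)  1-000(✓)  1-001(✓)  1000-(✓)  11-01  1100-(✓)  111-1(✓)
size-2^2 implicants → -11-1  0--11  0-1-1  0-10-  01--0  01-1-  011--  1-00-
Unchecked terms (primes): -1000, -11-1, 0--11, 0-1-1, 0-10-, 01--0, 01-1-, 011--, 1-00-, 10110, 11-01

-1000, 10110, 11-01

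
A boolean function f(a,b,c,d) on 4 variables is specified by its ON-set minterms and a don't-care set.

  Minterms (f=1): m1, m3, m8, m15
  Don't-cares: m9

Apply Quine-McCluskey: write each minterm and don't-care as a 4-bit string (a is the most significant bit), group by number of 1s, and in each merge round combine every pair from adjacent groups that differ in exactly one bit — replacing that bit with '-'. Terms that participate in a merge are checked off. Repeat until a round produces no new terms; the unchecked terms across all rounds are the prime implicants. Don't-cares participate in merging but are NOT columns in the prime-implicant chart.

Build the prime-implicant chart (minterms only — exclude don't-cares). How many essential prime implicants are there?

3

Round 0: 0001✓ 0011✓ 1000✓ 1001✓ 1111
Round 1: -001 00-1 100-
PIs = {-001, 00-1, 100-, 1111}
Coverage chart:
  m1: -001,00-1
  m3: 00-1 ←essential
  m8: 100- ←essential
  m15: 1111 ←essential
Essential: 00-1, 100-, 1111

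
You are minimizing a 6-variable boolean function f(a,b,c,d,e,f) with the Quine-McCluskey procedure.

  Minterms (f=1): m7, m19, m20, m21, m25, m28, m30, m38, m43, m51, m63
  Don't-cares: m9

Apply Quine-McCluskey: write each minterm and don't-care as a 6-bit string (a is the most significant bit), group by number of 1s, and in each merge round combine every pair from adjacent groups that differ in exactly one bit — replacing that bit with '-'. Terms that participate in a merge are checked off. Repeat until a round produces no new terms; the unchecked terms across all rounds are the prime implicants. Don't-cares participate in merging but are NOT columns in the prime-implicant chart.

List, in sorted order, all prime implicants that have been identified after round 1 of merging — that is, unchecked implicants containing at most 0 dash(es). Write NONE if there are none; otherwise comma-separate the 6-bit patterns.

000111, 100110, 101011, 111111

[col 0] 000111, 001001*, 010011*, 010100*, 010101*, 011001*, 011100*, 011110*, 100110, 101011, 110011*, 111111
[col 1] -10011, 0-1001, 01-100, 01010-, 0111-0
Prime implicants: -10011, 0-1001, 000111, 01-100, 01010-, 0111-0, 100110, 101011, 111111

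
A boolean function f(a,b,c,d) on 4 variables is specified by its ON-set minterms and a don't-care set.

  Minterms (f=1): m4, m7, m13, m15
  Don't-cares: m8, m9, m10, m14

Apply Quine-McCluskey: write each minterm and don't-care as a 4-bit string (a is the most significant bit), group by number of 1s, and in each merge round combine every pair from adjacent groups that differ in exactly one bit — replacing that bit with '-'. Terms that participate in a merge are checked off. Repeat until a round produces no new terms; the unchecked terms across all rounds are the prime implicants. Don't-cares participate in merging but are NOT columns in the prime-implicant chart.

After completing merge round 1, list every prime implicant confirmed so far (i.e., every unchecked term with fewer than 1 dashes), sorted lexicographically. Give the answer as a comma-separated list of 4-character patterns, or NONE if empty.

Round 0: 0100 0111✓ 1000✓ 1001✓ 1010✓ 1101✓ 1110✓ 1111✓
Round 1: -111 1-01 1-10 10-0 100- 11-1 111-
PIs = {-111, 0100, 1-01, 1-10, 10-0, 100-, 11-1, 111-}

0100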